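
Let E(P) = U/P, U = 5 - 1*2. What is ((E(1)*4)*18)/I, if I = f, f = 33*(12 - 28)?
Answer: -9/22 ≈ -0.40909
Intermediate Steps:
U = 3 (U = 5 - 2 = 3)
E(P) = 3/P
f = -528 (f = 33*(-16) = -528)
I = -528
((E(1)*4)*18)/I = (((3/1)*4)*18)/(-528) = (((3*1)*4)*18)*(-1/528) = ((3*4)*18)*(-1/528) = (12*18)*(-1/528) = 216*(-1/528) = -9/22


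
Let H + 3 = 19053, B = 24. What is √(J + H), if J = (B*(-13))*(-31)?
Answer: √28722 ≈ 169.48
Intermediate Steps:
H = 19050 (H = -3 + 19053 = 19050)
J = 9672 (J = (24*(-13))*(-31) = -312*(-31) = 9672)
√(J + H) = √(9672 + 19050) = √28722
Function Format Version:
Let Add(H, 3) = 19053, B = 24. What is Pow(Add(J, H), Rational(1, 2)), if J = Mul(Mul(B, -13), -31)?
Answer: Pow(28722, Rational(1, 2)) ≈ 169.48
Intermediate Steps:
H = 19050 (H = Add(-3, 19053) = 19050)
J = 9672 (J = Mul(Mul(24, -13), -31) = Mul(-312, -31) = 9672)
Pow(Add(J, H), Rational(1, 2)) = Pow(Add(9672, 19050), Rational(1, 2)) = Pow(28722, Rational(1, 2))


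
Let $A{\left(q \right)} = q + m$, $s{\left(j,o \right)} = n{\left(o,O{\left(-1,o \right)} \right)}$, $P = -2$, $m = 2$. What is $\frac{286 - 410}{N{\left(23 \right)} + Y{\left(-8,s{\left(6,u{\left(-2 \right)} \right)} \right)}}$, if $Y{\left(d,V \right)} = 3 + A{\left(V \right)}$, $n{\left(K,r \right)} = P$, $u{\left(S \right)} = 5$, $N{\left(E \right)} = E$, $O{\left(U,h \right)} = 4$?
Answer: $- \frac{62}{13} \approx -4.7692$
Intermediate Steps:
$n{\left(K,r \right)} = -2$
$s{\left(j,o \right)} = -2$
$A{\left(q \right)} = 2 + q$ ($A{\left(q \right)} = q + 2 = 2 + q$)
$Y{\left(d,V \right)} = 5 + V$ ($Y{\left(d,V \right)} = 3 + \left(2 + V\right) = 5 + V$)
$\frac{286 - 410}{N{\left(23 \right)} + Y{\left(-8,s{\left(6,u{\left(-2 \right)} \right)} \right)}} = \frac{286 - 410}{23 + \left(5 - 2\right)} = - \frac{124}{23 + 3} = - \frac{124}{26} = \left(-124\right) \frac{1}{26} = - \frac{62}{13}$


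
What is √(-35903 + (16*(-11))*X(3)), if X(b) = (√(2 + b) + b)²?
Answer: √(-38367 - 1056*√5) ≈ 201.81*I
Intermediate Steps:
X(b) = (b + √(2 + b))²
√(-35903 + (16*(-11))*X(3)) = √(-35903 + (16*(-11))*(3 + √(2 + 3))²) = √(-35903 - 176*(3 + √5)²)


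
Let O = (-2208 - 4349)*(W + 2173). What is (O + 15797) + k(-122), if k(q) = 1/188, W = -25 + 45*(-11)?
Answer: -2034709711/188 ≈ -1.0823e+7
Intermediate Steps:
W = -520 (W = -25 - 495 = -520)
k(q) = 1/188
O = -10838721 (O = (-2208 - 4349)*(-520 + 2173) = -6557*1653 = -10838721)
(O + 15797) + k(-122) = (-10838721 + 15797) + 1/188 = -10822924 + 1/188 = -2034709711/188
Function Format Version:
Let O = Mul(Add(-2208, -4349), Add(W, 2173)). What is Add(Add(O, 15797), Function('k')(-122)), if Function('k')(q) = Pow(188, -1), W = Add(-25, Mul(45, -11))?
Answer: Rational(-2034709711, 188) ≈ -1.0823e+7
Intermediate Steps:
W = -520 (W = Add(-25, -495) = -520)
Function('k')(q) = Rational(1, 188)
O = -10838721 (O = Mul(Add(-2208, -4349), Add(-520, 2173)) = Mul(-6557, 1653) = -10838721)
Add(Add(O, 15797), Function('k')(-122)) = Add(Add(-10838721, 15797), Rational(1, 188)) = Add(-10822924, Rational(1, 188)) = Rational(-2034709711, 188)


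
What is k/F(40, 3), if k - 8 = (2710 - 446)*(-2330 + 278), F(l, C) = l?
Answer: -116143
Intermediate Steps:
k = -4645720 (k = 8 + (2710 - 446)*(-2330 + 278) = 8 + 2264*(-2052) = 8 - 4645728 = -4645720)
k/F(40, 3) = -4645720/40 = -4645720*1/40 = -116143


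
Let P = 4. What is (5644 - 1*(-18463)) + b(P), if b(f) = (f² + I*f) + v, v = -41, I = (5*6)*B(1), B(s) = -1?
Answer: 23962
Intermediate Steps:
I = -30 (I = (5*6)*(-1) = 30*(-1) = -30)
b(f) = -41 + f² - 30*f (b(f) = (f² - 30*f) - 41 = -41 + f² - 30*f)
(5644 - 1*(-18463)) + b(P) = (5644 - 1*(-18463)) + (-41 + 4² - 30*4) = (5644 + 18463) + (-41 + 16 - 120) = 24107 - 145 = 23962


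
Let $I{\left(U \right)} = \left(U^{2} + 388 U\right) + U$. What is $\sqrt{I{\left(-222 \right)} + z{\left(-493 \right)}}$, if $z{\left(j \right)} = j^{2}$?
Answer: $5 \sqrt{8239} \approx 453.84$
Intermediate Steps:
$I{\left(U \right)} = U^{2} + 389 U$
$\sqrt{I{\left(-222 \right)} + z{\left(-493 \right)}} = \sqrt{- 222 \left(389 - 222\right) + \left(-493\right)^{2}} = \sqrt{\left(-222\right) 167 + 243049} = \sqrt{-37074 + 243049} = \sqrt{205975} = 5 \sqrt{8239}$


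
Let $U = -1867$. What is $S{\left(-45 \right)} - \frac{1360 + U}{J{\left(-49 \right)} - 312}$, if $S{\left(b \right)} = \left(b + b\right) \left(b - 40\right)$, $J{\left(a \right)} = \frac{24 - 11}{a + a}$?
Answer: $\frac{1384356}{181} \approx 7648.4$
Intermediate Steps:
$J{\left(a \right)} = \frac{13}{2 a}$
$S{\left(b \right)} = 2 b \left(-40 + b\right)$
$S{\left(-45 \right)} - \frac{1360 + U}{J{\left(-49 \right)} - 312} = 2 \left(-45\right) \left(-40 - 45\right) - \frac{1360 - 1867}{\frac{13}{2 \left(-49\right)} - 312} = 2 \left(-45\right) \left(-85\right) - - \frac{507}{\frac{13}{2} \left(- \frac{1}{49}\right) - 312} = 7650 - - \frac{507}{- \frac{13}{98} - 312} = 7650 - - \frac{507}{- \frac{30589}{98}} = 7650 - \left(-507\right) \left(- \frac{98}{30589}\right) = 7650 - \frac{294}{181} = \frac{1384356}{181}$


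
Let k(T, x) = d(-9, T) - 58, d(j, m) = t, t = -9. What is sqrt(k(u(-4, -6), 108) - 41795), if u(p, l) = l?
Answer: I*sqrt(41862) ≈ 204.6*I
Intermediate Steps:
d(j, m) = -9
k(T, x) = -67 (k(T, x) = -9 - 58 = -67)
sqrt(k(u(-4, -6), 108) - 41795) = sqrt(-67 - 41795) = sqrt(-41862) = I*sqrt(41862)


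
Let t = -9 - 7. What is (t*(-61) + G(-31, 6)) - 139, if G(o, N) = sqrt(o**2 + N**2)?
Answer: 837 + sqrt(997) ≈ 868.58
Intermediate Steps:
t = -16
G(o, N) = sqrt(N**2 + o**2)
(t*(-61) + G(-31, 6)) - 139 = (-16*(-61) + sqrt(6**2 + (-31)**2)) - 139 = (976 + sqrt(36 + 961)) - 139 = (976 + sqrt(997)) - 139 = 837 + sqrt(997)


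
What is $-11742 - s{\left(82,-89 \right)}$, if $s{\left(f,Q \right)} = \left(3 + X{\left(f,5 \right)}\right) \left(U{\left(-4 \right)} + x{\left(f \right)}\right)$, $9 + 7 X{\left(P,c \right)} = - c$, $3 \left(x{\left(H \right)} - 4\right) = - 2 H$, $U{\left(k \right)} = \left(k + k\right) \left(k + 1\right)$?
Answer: $- \frac{35146}{3} \approx -11715.0$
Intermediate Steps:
$U{\left(k \right)} = 2 k \left(1 + k\right)$
$x{\left(H \right)} = 4 - \frac{2 H}{3}$ ($x{\left(H \right)} = 4 + \frac{\left(-2\right) H}{3} = 4 - \frac{2 H}{3}$)
$X{\left(P,c \right)} = - \frac{9}{7} - \frac{c}{7}$ ($X{\left(P,c \right)} = - \frac{9}{7} + \frac{\left(-1\right) c}{7} = - \frac{9}{7} - \frac{c}{7}$)
$s{\left(f,Q \right)} = 28 - \frac{2 f}{3}$ ($s{\left(f,Q \right)} = \left(3 - 2\right) \left(2 \left(-4\right) \left(1 - 4\right) - \left(-4 + \frac{2 f}{3}\right)\right) = \left(3 - 2\right) \left(2 \left(-4\right) \left(-3\right) - \left(-4 + \frac{2 f}{3}\right)\right) = \left(3 - 2\right) \left(24 - \left(-4 + \frac{2 f}{3}\right)\right) = 1 \left(28 - \frac{2 f}{3}\right) = 28 - \frac{2 f}{3}$)
$-11742 - s{\left(82,-89 \right)} = -11742 - \left(28 - \frac{164}{3}\right) = -11742 - - \frac{80}{3} = -11742 + \frac{80}{3} = - \frac{35146}{3}$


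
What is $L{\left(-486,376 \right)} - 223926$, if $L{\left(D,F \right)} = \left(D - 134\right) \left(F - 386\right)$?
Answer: $-217726$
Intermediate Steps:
$L{\left(D,F \right)} = \left(-386 + F\right) \left(-134 + D\right)$ ($L{\left(D,F \right)} = \left(-134 + D\right) \left(-386 + F\right) = \left(-386 + F\right) \left(-134 + D\right)$)
$L{\left(-486,376 \right)} - 223926 = \left(51724 - -187596 - 50384 - 182736\right) - 223926 = \left(51724 + 187596 - 50384 - 182736\right) - 223926 = 6200 - 223926 = -217726$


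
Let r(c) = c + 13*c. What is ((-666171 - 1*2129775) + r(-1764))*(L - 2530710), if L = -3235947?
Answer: 16265674933794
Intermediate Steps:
r(c) = 14*c
((-666171 - 1*2129775) + r(-1764))*(L - 2530710) = ((-666171 - 1*2129775) + 14*(-1764))*(-3235947 - 2530710) = ((-666171 - 2129775) - 24696)*(-5766657) = (-2795946 - 24696)*(-5766657) = -2820642*(-5766657) = 16265674933794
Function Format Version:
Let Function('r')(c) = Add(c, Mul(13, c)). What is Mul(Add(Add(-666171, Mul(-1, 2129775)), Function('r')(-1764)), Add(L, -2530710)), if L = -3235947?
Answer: 16265674933794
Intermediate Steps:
Function('r')(c) = Mul(14, c)
Mul(Add(Add(-666171, Mul(-1, 2129775)), Function('r')(-1764)), Add(L, -2530710)) = Mul(Add(Add(-666171, Mul(-1, 2129775)), Mul(14, -1764)), Add(-3235947, -2530710)) = Mul(Add(Add(-666171, -2129775), -24696), -5766657) = Mul(Add(-2795946, -24696), -5766657) = Mul(-2820642, -5766657) = 16265674933794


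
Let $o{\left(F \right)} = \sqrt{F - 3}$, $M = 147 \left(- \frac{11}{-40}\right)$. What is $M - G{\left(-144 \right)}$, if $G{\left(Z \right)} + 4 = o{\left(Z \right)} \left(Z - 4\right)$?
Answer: $\frac{1777}{40} + 1036 i \sqrt{3} \approx 44.425 + 1794.4 i$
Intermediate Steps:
$M = \frac{1617}{40}$ ($M = 147 \left(\left(-11\right) \left(- \frac{1}{40}\right)\right) = 147 \cdot \frac{11}{40} = \frac{1617}{40} \approx 40.425$)
$o{\left(F \right)} = \sqrt{-3 + F}$
$G{\left(Z \right)} = -4 + \sqrt{-3 + Z} \left(-4 + Z\right)$ ($G{\left(Z \right)} = -4 + \sqrt{-3 + Z} \left(Z - 4\right) = -4 + \sqrt{-3 + Z} \left(-4 + Z\right)$)
$M - G{\left(-144 \right)} = \frac{1617}{40} - \left(-4 - 4 \sqrt{-3 - 144} - 144 \sqrt{-3 - 144}\right) = \frac{1617}{40} - \left(-4 - 4 \sqrt{-147} - 144 \sqrt{-147}\right) = \frac{1617}{40} - \left(-4 - 4 \cdot 7 i \sqrt{3} - 144 \cdot 7 i \sqrt{3}\right) = \frac{1617}{40} - \left(-4 - 28 i \sqrt{3} - 1008 i \sqrt{3}\right) = \frac{1617}{40} - \left(-4 - 1036 i \sqrt{3}\right) = \frac{1617}{40} + \left(4 + 1036 i \sqrt{3}\right) = \frac{1777}{40} + 1036 i \sqrt{3}$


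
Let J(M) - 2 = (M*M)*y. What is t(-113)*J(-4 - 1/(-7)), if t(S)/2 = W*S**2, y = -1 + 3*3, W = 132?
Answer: 19990124880/49 ≈ 4.0796e+8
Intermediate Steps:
y = 8 (y = -1 + 9 = 8)
J(M) = 2 + 8*M**2 (J(M) = 2 + (M*M)*8 = 2 + M**2*8 = 2 + 8*M**2)
t(S) = 264*S**2 (t(S) = 2*(132*S**2) = 264*S**2)
t(-113)*J(-4 - 1/(-7)) = (264*(-113)**2)*(2 + 8*(-4 - 1/(-7))**2) = (264*12769)*(2 + 8*(-4 - 1*(-1/7))**2) = 3371016*(2 + 8*(-4 + 1/7)**2) = 3371016*(2 + 8*(-27/7)**2) = 3371016*(2 + 8*(729/49)) = 3371016*(2 + 5832/49) = 3371016*(5930/49) = 19990124880/49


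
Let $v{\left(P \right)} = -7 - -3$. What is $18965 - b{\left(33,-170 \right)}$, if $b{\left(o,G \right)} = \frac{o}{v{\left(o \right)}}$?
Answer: $\frac{75893}{4} \approx 18973.0$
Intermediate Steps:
$v{\left(P \right)} = -4$ ($v{\left(P \right)} = -7 + 3 = -4$)
$b{\left(o,G \right)} = - \frac{o}{4}$ ($b{\left(o,G \right)} = \frac{o}{-4} = o \left(- \frac{1}{4}\right) = - \frac{o}{4}$)
$18965 - b{\left(33,-170 \right)} = 18965 - \left(- \frac{1}{4}\right) 33 = 18965 - - \frac{33}{4} = 18965 + \frac{33}{4} = \frac{75893}{4}$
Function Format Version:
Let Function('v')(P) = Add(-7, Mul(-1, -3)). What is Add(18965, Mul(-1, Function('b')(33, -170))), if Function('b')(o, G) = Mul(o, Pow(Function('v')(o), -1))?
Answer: Rational(75893, 4) ≈ 18973.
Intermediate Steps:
Function('v')(P) = -4 (Function('v')(P) = Add(-7, 3) = -4)
Function('b')(o, G) = Mul(Rational(-1, 4), o) (Function('b')(o, G) = Mul(o, Pow(-4, -1)) = Mul(o, Rational(-1, 4)) = Mul(Rational(-1, 4), o))
Add(18965, Mul(-1, Function('b')(33, -170))) = Add(18965, Mul(-1, Mul(Rational(-1, 4), 33))) = Add(18965, Mul(-1, Rational(-33, 4))) = Add(18965, Rational(33, 4)) = Rational(75893, 4)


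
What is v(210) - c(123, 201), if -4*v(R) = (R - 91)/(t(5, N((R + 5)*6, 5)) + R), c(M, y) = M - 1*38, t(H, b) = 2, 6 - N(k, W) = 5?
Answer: -72199/848 ≈ -85.140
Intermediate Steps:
N(k, W) = 1 (N(k, W) = 6 - 1*5 = 6 - 5 = 1)
c(M, y) = -38 + M (c(M, y) = M - 38 = -38 + M)
v(R) = -(-91 + R)/(4*(2 + R)) (v(R) = -(R - 91)/(4*(2 + R)) = -(-91 + R)/(4*(2 + R)))
v(210) - c(123, 201) = (91 - 1*210)/(4*(2 + 210)) - (-38 + 123) = (¼)*(91 - 210)/212 - 1*85 = (¼)*(1/212)*(-119) - 85 = -119/848 - 85 = -72199/848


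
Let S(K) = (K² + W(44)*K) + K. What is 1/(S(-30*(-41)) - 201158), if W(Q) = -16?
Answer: 1/1293292 ≈ 7.7322e-7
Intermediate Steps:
S(K) = K² - 15*K (S(K) = (K² - 16*K) + K = K² - 15*K)
1/(S(-30*(-41)) - 201158) = 1/((-30*(-41))*(-15 - 30*(-41)) - 201158) = 1/(1230*(-15 + 1230) - 201158) = 1/(1230*1215 - 201158) = 1/(1494450 - 201158) = 1/1293292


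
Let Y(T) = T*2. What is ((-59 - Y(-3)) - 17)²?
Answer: 4900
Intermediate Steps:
Y(T) = 2*T
((-59 - Y(-3)) - 17)² = ((-59 - 2*(-3)) - 17)² = ((-59 - 1*(-6)) - 17)² = ((-59 + 6) - 17)² = (-53 - 17)² = (-70)² = 4900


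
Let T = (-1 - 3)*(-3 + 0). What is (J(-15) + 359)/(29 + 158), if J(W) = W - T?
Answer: 332/187 ≈ 1.7754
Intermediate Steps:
T = 12 (T = -4*(-3) = 12)
J(W) = -12 + W (J(W) = W - 1*12 = W - 12 = -12 + W)
(J(-15) + 359)/(29 + 158) = ((-12 - 15) + 359)/(29 + 158) = (-27 + 359)/187 = 332*(1/187) = 332/187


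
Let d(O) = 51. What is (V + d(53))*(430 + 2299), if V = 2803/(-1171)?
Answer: 155329222/1171 ≈ 1.3265e+5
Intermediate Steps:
V = -2803/1171 (V = 2803*(-1/1171) = -2803/1171 ≈ -2.3937)
(V + d(53))*(430 + 2299) = (-2803/1171 + 51)*(430 + 2299) = (56918/1171)*2729 = 155329222/1171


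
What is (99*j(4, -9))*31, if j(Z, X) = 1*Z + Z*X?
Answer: -98208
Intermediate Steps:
j(Z, X) = Z + X*Z
(99*j(4, -9))*31 = (99*(4*(1 - 9)))*31 = (99*(4*(-8)))*31 = (99*(-32))*31 = -3168*31 = -98208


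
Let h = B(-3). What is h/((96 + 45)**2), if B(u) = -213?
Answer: -71/6627 ≈ -0.010714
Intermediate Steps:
h = -213
h/((96 + 45)**2) = -213/(96 + 45)**2 = -213/(141**2) = -213/19881 = -213*1/19881 = -71/6627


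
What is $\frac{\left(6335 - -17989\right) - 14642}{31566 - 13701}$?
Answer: $\frac{9682}{17865} \approx 0.54195$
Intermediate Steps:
$\frac{\left(6335 - -17989\right) - 14642}{31566 - 13701} = \frac{\left(6335 + 17989\right) - 14642}{17865} = \left(24324 - 14642\right) \frac{1}{17865} = 9682 \cdot \frac{1}{17865} = \frac{9682}{17865}$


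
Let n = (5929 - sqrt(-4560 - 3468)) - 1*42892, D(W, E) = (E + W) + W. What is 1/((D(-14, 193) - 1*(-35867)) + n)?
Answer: I/(-931*I + 6*sqrt(223)) ≈ -0.0010643 + 0.00010242*I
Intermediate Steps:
D(W, E) = E + 2*W
n = -36963 - 6*I*sqrt(223) (n = (5929 - sqrt(-8028)) - 42892 = (5929 - 6*I*sqrt(223)) - 42892 = -36963 - 6*I*sqrt(223) ≈ -36963.0 - 89.599*I)
1/((D(-14, 193) - 1*(-35867)) + n) = 1/(((193 + 2*(-14)) - 1*(-35867)) + (-36963 - 6*I*sqrt(223))) = 1/(((193 - 28) + 35867) + (-36963 - 6*I*sqrt(223))) = 1/((165 + 35867) + (-36963 - 6*I*sqrt(223))) = 1/(36032 + (-36963 - 6*I*sqrt(223))) = 1/(-931 - 6*I*sqrt(223))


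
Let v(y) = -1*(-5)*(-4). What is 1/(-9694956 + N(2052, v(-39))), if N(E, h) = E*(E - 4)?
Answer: -1/5492460 ≈ -1.8207e-7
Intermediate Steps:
v(y) = -20 (v(y) = 5*(-4) = -20)
N(E, h) = E*(-4 + E)
1/(-9694956 + N(2052, v(-39))) = 1/(-9694956 + 2052*(-4 + 2052)) = 1/(-9694956 + 2052*2048) = 1/(-9694956 + 4202496) = 1/(-5492460) = -1/5492460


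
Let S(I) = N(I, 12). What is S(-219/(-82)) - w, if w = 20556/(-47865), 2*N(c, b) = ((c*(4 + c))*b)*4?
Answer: 11479302102/26820355 ≈ 428.01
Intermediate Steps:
N(c, b) = 2*b*c*(4 + c) (N(c, b) = (((c*(4 + c))*b)*4)/2 = ((b*c*(4 + c))*4)/2 = (4*b*c*(4 + c))/2 = 2*b*c*(4 + c))
S(I) = 24*I*(4 + I) (S(I) = 2*12*I*(4 + I) = 24*I*(4 + I))
w = -6852/15955 (w = 20556*(-1/47865) = -6852/15955 ≈ -0.42946)
S(-219/(-82)) - w = 24*(-219/(-82))*(4 - 219/(-82)) - 1*(-6852/15955) = 24*(-219*(-1/82))*(4 - 219*(-1/82)) + 6852/15955 = 24*(219/82)*(4 + 219/82) + 6852/15955 = 24*(219/82)*(547/82) + 6852/15955 = 718758/1681 + 6852/15955 = 11479302102/26820355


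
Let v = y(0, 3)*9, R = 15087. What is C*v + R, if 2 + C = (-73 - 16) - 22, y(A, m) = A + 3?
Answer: 12036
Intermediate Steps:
y(A, m) = 3 + A
C = -113 (C = -2 + ((-73 - 16) - 22) = -2 + (-89 - 22) = -2 - 111 = -113)
v = 27 (v = (3 + 0)*9 = 3*9 = 27)
C*v + R = -113*27 + 15087 = -3051 + 15087 = 12036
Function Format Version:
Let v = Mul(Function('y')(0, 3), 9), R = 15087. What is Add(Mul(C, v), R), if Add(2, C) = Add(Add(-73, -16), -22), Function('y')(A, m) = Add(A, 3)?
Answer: 12036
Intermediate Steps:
Function('y')(A, m) = Add(3, A)
C = -113 (C = Add(-2, Add(Add(-73, -16), -22)) = Add(-2, Add(-89, -22)) = Add(-2, -111) = -113)
v = 27 (v = Mul(Add(3, 0), 9) = Mul(3, 9) = 27)
Add(Mul(C, v), R) = Add(Mul(-113, 27), 15087) = Add(-3051, 15087) = 12036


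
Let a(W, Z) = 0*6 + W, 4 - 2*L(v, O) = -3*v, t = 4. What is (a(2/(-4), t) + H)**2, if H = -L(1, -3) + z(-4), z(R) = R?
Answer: 64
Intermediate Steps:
L(v, O) = 2 + 3*v/2 (L(v, O) = 2 - (-3)*v/2 = 2 + 3*v/2)
a(W, Z) = W (a(W, Z) = 0 + W = W)
H = -15/2 (H = -(2 + (3/2)*1) - 4 = -(2 + 3/2) - 4 = -1*7/2 - 4 = -7/2 - 4 = -15/2 ≈ -7.5000)
(a(2/(-4), t) + H)**2 = (2/(-4) - 15/2)**2 = (2*(-1/4) - 15/2)**2 = (-1/2 - 15/2)**2 = (-8)**2 = 64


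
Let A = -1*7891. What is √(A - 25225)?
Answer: 2*I*√8279 ≈ 181.98*I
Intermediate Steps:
A = -7891
√(A - 25225) = √(-7891 - 25225) = √(-33116) = 2*I*√8279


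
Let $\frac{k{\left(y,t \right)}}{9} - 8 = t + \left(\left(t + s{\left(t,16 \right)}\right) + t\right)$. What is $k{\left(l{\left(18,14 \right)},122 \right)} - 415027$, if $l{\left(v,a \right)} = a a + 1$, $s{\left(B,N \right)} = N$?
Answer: $-411517$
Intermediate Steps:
$l{\left(v,a \right)} = 1 + a^{2}$ ($l{\left(v,a \right)} = a^{2} + 1 = 1 + a^{2}$)
$k{\left(y,t \right)} = 216 + 27 t$ ($k{\left(y,t \right)} = 72 + 9 \left(t + \left(\left(t + 16\right) + t\right)\right) = 72 + 9 \left(t + \left(\left(16 + t\right) + t\right)\right) = 72 + 9 \left(t + \left(16 + 2 t\right)\right) = 72 + 9 \left(16 + 3 t\right) = 72 + \left(144 + 27 t\right) = 216 + 27 t$)
$k{\left(l{\left(18,14 \right)},122 \right)} - 415027 = \left(216 + 27 \cdot 122\right) - 415027 = \left(216 + 3294\right) - 415027 = 3510 - 415027 = -411517$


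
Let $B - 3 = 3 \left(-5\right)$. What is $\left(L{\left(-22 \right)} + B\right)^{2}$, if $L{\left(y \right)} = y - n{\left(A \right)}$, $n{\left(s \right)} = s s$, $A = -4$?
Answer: $2500$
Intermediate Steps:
$B = -12$ ($B = 3 + 3 \left(-5\right) = 3 - 15 = -12$)
$n{\left(s \right)} = s^{2}$
$L{\left(y \right)} = -16 + y$ ($L{\left(y \right)} = y - \left(-4\right)^{2} = y - 16 = -16 + y$)
$\left(L{\left(-22 \right)} + B\right)^{2} = \left(\left(-16 - 22\right) - 12\right)^{2} = \left(-38 - 12\right)^{2} = \left(-50\right)^{2} = 2500$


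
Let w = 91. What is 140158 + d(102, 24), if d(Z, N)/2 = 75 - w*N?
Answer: 135940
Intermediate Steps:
d(Z, N) = 150 - 182*N (d(Z, N) = 2*(75 - 91*N) = 150 - 182*N)
140158 + d(102, 24) = 140158 + (150 - 182*24) = 140158 + (150 - 4368) = 140158 - 4218 = 135940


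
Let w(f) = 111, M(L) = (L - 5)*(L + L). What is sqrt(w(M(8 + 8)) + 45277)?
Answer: 2*sqrt(11347) ≈ 213.04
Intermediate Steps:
M(L) = 2*L*(-5 + L) (M(L) = (-5 + L)*(2*L) = 2*L*(-5 + L))
sqrt(w(M(8 + 8)) + 45277) = sqrt(111 + 45277) = sqrt(45388) = 2*sqrt(11347)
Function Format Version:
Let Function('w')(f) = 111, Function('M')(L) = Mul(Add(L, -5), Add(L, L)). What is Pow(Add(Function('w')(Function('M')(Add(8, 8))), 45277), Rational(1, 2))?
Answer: Mul(2, Pow(11347, Rational(1, 2))) ≈ 213.04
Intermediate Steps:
Function('M')(L) = Mul(2, L, Add(-5, L)) (Function('M')(L) = Mul(Add(-5, L), Mul(2, L)) = Mul(2, L, Add(-5, L)))
Pow(Add(Function('w')(Function('M')(Add(8, 8))), 45277), Rational(1, 2)) = Pow(Add(111, 45277), Rational(1, 2)) = Pow(45388, Rational(1, 2)) = Mul(2, Pow(11347, Rational(1, 2)))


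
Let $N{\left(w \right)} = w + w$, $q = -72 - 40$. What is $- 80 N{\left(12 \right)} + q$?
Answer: $-2032$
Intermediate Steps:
$q = -112$ ($q = -72 - 40 = -112$)
$N{\left(w \right)} = 2 w$
$- 80 N{\left(12 \right)} + q = - 80 \cdot 2 \cdot 12 - 112 = \left(-80\right) 24 - 112 = -1920 - 112 = -2032$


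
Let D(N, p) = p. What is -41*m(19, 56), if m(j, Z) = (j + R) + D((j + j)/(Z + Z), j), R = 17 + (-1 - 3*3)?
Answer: -1845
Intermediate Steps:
R = 7 (R = 17 + (-1 - 9) = 17 - 10 = 7)
m(j, Z) = 7 + 2*j (m(j, Z) = (j + 7) + j = (7 + j) + j = 7 + 2*j)
-41*m(19, 56) = -41*(7 + 2*19) = -41*(7 + 38) = -41*45 = -1845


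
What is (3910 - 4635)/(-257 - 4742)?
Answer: 725/4999 ≈ 0.14503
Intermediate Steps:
(3910 - 4635)/(-257 - 4742) = -725/(-4999) = -725*(-1/4999) = 725/4999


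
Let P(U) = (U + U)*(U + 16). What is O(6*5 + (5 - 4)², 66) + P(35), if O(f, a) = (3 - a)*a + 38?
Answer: -550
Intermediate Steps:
P(U) = 2*U*(16 + U) (P(U) = (2*U)*(16 + U) = 2*U*(16 + U))
O(f, a) = 38 + a*(3 - a) (O(f, a) = a*(3 - a) + 38 = 38 + a*(3 - a))
O(6*5 + (5 - 4)², 66) + P(35) = (38 - 1*66² + 3*66) + 2*35*(16 + 35) = (38 - 1*4356 + 198) + 2*35*51 = (38 - 4356 + 198) + 3570 = -4120 + 3570 = -550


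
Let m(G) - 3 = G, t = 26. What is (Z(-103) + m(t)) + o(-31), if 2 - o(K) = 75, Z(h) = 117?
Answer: 73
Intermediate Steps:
o(K) = -73 (o(K) = 2 - 1*75 = 2 - 75 = -73)
m(G) = 3 + G
(Z(-103) + m(t)) + o(-31) = (117 + (3 + 26)) - 73 = (117 + 29) - 73 = 146 - 73 = 73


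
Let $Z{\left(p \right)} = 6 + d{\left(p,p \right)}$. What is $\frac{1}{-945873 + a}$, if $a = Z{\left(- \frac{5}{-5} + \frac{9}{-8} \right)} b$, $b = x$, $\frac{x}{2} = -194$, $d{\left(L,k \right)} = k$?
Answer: $- \frac{2}{1896305} \approx -1.0547 \cdot 10^{-6}$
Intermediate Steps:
$x = -388$ ($x = 2 \left(-194\right) = -388$)
$b = -388$
$Z{\left(p \right)} = 6 + p$
$a = - \frac{4559}{2}$ ($a = \left(6 + \left(- \frac{5}{-5} + \frac{9}{-8}\right)\right) \left(-388\right) = \left(6 + \left(\left(-5\right) \left(- \frac{1}{5}\right) + 9 \left(- \frac{1}{8}\right)\right)\right) \left(-388\right) = \left(6 + \left(1 - \frac{9}{8}\right)\right) \left(-388\right) = \left(6 - \frac{1}{8}\right) \left(-388\right) = \frac{47}{8} \left(-388\right) = - \frac{4559}{2} \approx -2279.5$)
$\frac{1}{-945873 + a} = \frac{1}{-945873 - \frac{4559}{2}} = \frac{1}{- \frac{1896305}{2}} = - \frac{2}{1896305}$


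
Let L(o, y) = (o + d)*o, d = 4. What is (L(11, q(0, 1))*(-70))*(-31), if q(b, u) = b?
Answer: 358050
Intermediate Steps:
L(o, y) = o*(4 + o) (L(o, y) = (o + 4)*o = (4 + o)*o = o*(4 + o))
(L(11, q(0, 1))*(-70))*(-31) = ((11*(4 + 11))*(-70))*(-31) = ((11*15)*(-70))*(-31) = (165*(-70))*(-31) = -11550*(-31) = 358050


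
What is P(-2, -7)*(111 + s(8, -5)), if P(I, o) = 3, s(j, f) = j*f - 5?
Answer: 198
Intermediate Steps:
s(j, f) = -5 + f*j (s(j, f) = f*j - 5 = -5 + f*j)
P(-2, -7)*(111 + s(8, -5)) = 3*(111 + (-5 - 5*8)) = 3*(111 + (-5 - 40)) = 3*(111 - 45) = 3*66 = 198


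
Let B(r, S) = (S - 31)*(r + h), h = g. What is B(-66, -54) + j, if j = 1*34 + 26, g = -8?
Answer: 6350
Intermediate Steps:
h = -8
j = 60 (j = 34 + 26 = 60)
B(r, S) = (-31 + S)*(-8 + r) (B(r, S) = (S - 31)*(r - 8) = (-31 + S)*(-8 + r))
B(-66, -54) + j = (248 - 31*(-66) - 8*(-54) - 54*(-66)) + 60 = (248 + 2046 + 432 + 3564) + 60 = 6290 + 60 = 6350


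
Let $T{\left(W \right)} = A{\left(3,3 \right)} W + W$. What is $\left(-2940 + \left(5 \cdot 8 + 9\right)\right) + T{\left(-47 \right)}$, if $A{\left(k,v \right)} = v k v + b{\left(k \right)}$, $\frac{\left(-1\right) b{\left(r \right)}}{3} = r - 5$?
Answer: $-4489$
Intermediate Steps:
$b{\left(r \right)} = 15 - 3 r$ ($b{\left(r \right)} = - 3 \left(r - 5\right) = - 3 \left(-5 + r\right) = 15 - 3 r$)
$A{\left(k,v \right)} = 15 - 3 k + k v^{2}$ ($A{\left(k,v \right)} = v k v - \left(-15 + 3 k\right) = k v v - \left(-15 + 3 k\right) = k v^{2} - \left(-15 + 3 k\right) = 15 - 3 k + k v^{2}$)
$T{\left(W \right)} = 34 W$ ($T{\left(W \right)} = \left(15 - 9 + 3 \cdot 3^{2}\right) W + W = \left(15 - 9 + 3 \cdot 9\right) W + W = \left(15 - 9 + 27\right) W + W = 33 W + W = 34 W$)
$\left(-2940 + \left(5 \cdot 8 + 9\right)\right) + T{\left(-47 \right)} = \left(-2940 + \left(5 \cdot 8 + 9\right)\right) + 34 \left(-47\right) = \left(-2940 + \left(40 + 9\right)\right) - 1598 = \left(-2940 + 49\right) - 1598 = -2891 - 1598 = -4489$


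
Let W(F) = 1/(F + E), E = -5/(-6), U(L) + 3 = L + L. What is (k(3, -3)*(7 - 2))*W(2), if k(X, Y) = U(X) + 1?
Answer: 120/17 ≈ 7.0588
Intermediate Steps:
U(L) = -3 + 2*L (U(L) = -3 + (L + L) = -3 + 2*L)
E = 5/6 (E = -5*(-1/6) = 5/6 ≈ 0.83333)
k(X, Y) = -2 + 2*X (k(X, Y) = (-3 + 2*X) + 1 = -2 + 2*X)
W(F) = 1/(5/6 + F) (W(F) = 1/(F + 5/6) = 1/(5/6 + F))
(k(3, -3)*(7 - 2))*W(2) = ((-2 + 2*3)*(7 - 2))*(6/(5 + 6*2)) = ((-2 + 6)*5)*(6/(5 + 12)) = (4*5)*(6/17) = 20*(6*(1/17)) = 20*(6/17) = 120/17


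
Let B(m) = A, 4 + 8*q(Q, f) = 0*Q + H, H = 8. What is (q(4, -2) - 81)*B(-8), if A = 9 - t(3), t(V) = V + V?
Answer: -483/2 ≈ -241.50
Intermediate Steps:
t(V) = 2*V
q(Q, f) = ½ (q(Q, f) = -½ + (0*Q + 8)/8 = -½ + (0 + 8)/8 = -½ + (⅛)*8 = -½ + 1 = ½)
A = 3 (A = 9 - 2*3 = 9 - 1*6 = 9 - 6 = 3)
B(m) = 3
(q(4, -2) - 81)*B(-8) = (½ - 81)*3 = -161/2*3 = -483/2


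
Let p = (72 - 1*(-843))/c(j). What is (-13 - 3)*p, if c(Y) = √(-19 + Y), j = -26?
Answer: 976*I*√5 ≈ 2182.4*I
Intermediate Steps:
p = -61*I*√5 (p = (72 - 1*(-843))/(√(-19 - 26)) = (72 + 843)/(√(-45)) = 915/((3*I*√5)) = 915*(-I*√5/15) = -61*I*√5 ≈ -136.4*I)
(-13 - 3)*p = (-13 - 3)*(-61*I*√5) = -(-976)*I*√5 = 976*I*√5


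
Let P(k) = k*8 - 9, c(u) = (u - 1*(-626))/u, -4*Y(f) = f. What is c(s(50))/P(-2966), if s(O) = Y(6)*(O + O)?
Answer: 34/254325 ≈ 0.00013369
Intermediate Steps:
Y(f) = -f/4
s(O) = -3*O (s(O) = (-¼*6)*(O + O) = -3*O)
c(u) = (626 + u)/u (c(u) = (u + 626)/u = (626 + u)/u)
P(k) = -9 + 8*k (P(k) = 8*k - 9 = -9 + 8*k)
c(s(50))/P(-2966) = ((626 - 3*50)/((-3*50)))/(-9 + 8*(-2966)) = ((626 - 150)/(-150))/(-9 - 23728) = -1/150*476/(-23737) = -238/75*(-1/23737) = 34/254325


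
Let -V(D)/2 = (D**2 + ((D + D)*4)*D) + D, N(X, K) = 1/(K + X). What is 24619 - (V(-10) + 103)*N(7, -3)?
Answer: 100153/4 ≈ 25038.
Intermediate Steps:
V(D) = -18*D**2 - 2*D (V(D) = -2*((D**2 + ((D + D)*4)*D) + D) = -2*((D**2 + ((2*D)*4)*D) + D) = -2*((D**2 + (8*D)*D) + D) = -2*((D**2 + 8*D**2) + D) = -2*(9*D**2 + D) = -2*(D + 9*D**2) = -18*D**2 - 2*D)
24619 - (V(-10) + 103)*N(7, -3) = 24619 - (-2*(-10)*(1 + 9*(-10)) + 103)/(-3 + 7) = 24619 - (-2*(-10)*(1 - 90) + 103)/4 = 24619 - (-2*(-10)*(-89) + 103)/4 = 24619 - (-1780 + 103)/4 = 24619 - (-1677)/4 = 24619 - 1*(-1677/4) = 24619 + 1677/4 = 100153/4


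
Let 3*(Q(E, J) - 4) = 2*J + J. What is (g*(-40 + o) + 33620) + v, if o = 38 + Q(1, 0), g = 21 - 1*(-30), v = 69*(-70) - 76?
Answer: 28816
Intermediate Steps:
Q(E, J) = 4 + J (Q(E, J) = 4 + (2*J + J)/3 = 4 + (3*J)/3 = 4 + J)
v = -4906 (v = -4830 - 76 = -4906)
g = 51 (g = 21 + 30 = 51)
o = 42 (o = 38 + (4 + 0) = 38 + 4 = 42)
(g*(-40 + o) + 33620) + v = (51*(-40 + 42) + 33620) - 4906 = (51*2 + 33620) - 4906 = (102 + 33620) - 4906 = 33722 - 4906 = 28816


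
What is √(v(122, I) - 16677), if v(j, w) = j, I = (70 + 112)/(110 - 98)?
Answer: I*√16555 ≈ 128.67*I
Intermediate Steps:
I = 91/6 (I = 182/12 = 182*(1/12) = 91/6 ≈ 15.167)
√(v(122, I) - 16677) = √(122 - 16677) = √(-16555) = I*√16555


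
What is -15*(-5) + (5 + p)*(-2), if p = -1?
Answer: 67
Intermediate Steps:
-15*(-5) + (5 + p)*(-2) = -15*(-5) + (5 - 1)*(-2) = 75 + 4*(-2) = 75 - 8 = 67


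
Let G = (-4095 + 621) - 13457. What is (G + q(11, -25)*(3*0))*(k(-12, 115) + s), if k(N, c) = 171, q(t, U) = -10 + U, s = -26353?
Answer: 443287442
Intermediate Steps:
G = -16931 (G = -3474 - 13457 = -16931)
(G + q(11, -25)*(3*0))*(k(-12, 115) + s) = (-16931 + (-10 - 25)*(3*0))*(171 - 26353) = (-16931 - 35*0)*(-26182) = (-16931 + 0)*(-26182) = -16931*(-26182) = 443287442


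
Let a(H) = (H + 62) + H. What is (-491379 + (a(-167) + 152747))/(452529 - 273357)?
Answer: -1046/553 ≈ -1.8915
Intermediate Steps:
a(H) = 62 + 2*H (a(H) = (62 + H) + H = 62 + 2*H)
(-491379 + (a(-167) + 152747))/(452529 - 273357) = (-491379 + ((62 + 2*(-167)) + 152747))/(452529 - 273357) = (-491379 + ((62 - 334) + 152747))/179172 = (-491379 + (-272 + 152747))*(1/179172) = (-491379 + 152475)*(1/179172) = -338904*1/179172 = -1046/553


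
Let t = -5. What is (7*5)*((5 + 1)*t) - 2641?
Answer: -3691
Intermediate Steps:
(7*5)*((5 + 1)*t) - 2641 = (7*5)*((5 + 1)*(-5)) - 2641 = 35*(6*(-5)) - 2641 = 35*(-30) - 2641 = -1050 - 2641 = -3691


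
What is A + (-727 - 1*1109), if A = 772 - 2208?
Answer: -3272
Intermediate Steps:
A = -1436
A + (-727 - 1*1109) = -1436 + (-727 - 1*1109) = -1436 + (-727 - 1109) = -1436 - 1836 = -3272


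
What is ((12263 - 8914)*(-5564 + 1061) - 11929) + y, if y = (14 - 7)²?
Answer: -15092427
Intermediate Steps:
y = 49 (y = 7² = 49)
((12263 - 8914)*(-5564 + 1061) - 11929) + y = ((12263 - 8914)*(-5564 + 1061) - 11929) + 49 = (3349*(-4503) - 11929) + 49 = (-15080547 - 11929) + 49 = -15092476 + 49 = -15092427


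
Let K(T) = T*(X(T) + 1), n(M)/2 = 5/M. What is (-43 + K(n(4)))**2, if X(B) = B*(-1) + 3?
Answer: 24649/16 ≈ 1540.6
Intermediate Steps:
n(M) = 10/M (n(M) = 2*(5/M) = 10/M)
X(B) = 3 - B (X(B) = -B + 3 = 3 - B)
K(T) = T*(4 - T) (K(T) = T*((3 - T) + 1) = T*(4 - T))
(-43 + K(n(4)))**2 = (-43 + (10/4)*(4 - 10/4))**2 = (-43 + (10*(1/4))*(4 - 10/4))**2 = (-43 + 5*(4 - 1*5/2)/2)**2 = (-43 + 5*(4 - 5/2)/2)**2 = (-43 + (5/2)*(3/2))**2 = (-43 + 15/4)**2 = (-157/4)**2 = 24649/16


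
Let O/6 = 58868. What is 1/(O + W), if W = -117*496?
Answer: 1/295176 ≈ 3.3878e-6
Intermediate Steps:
O = 353208 (O = 6*58868 = 353208)
W = -58032
1/(O + W) = 1/(353208 - 58032) = 1/295176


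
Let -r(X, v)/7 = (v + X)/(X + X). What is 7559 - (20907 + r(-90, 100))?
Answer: -240271/18 ≈ -13348.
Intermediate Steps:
r(X, v) = -7*(X + v)/(2*X) (r(X, v) = -7*(v + X)/(X + X) = -7*(X + v)/(2*X))
7559 - (20907 + r(-90, 100)) = 7559 - (20907 + (7/2)*(-1*(-90) - 1*100)/(-90)) = 7559 - (20907 + (7/2)*(-1/90)*(90 - 100)) = 7559 - (20907 + (7/2)*(-1/90)*(-10)) = 7559 - (20907 + 7/18) = 7559 - 1*376333/18 = 7559 - 376333/18 = -240271/18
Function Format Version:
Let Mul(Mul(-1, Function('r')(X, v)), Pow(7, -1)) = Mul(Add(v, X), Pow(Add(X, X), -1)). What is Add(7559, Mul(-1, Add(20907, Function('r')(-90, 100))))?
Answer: Rational(-240271, 18) ≈ -13348.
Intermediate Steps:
Function('r')(X, v) = Mul(Rational(-7, 2), Pow(X, -1), Add(X, v)) (Function('r')(X, v) = Mul(-7, Mul(Add(v, X), Pow(Add(X, X), -1))) = Mul(-7, Mul(Add(X, v), Pow(Mul(2, X), -1))) = Mul(-7, Mul(Add(X, v), Mul(Rational(1, 2), Pow(X, -1)))) = Mul(-7, Mul(Rational(1, 2), Pow(X, -1), Add(X, v))) = Mul(Rational(-7, 2), Pow(X, -1), Add(X, v)))
Add(7559, Mul(-1, Add(20907, Function('r')(-90, 100)))) = Add(7559, Mul(-1, Add(20907, Mul(Rational(7, 2), Pow(-90, -1), Add(Mul(-1, -90), Mul(-1, 100)))))) = Add(7559, Mul(-1, Add(20907, Mul(Rational(7, 2), Rational(-1, 90), Add(90, -100))))) = Add(7559, Mul(-1, Add(20907, Mul(Rational(7, 2), Rational(-1, 90), -10)))) = Add(7559, Mul(-1, Add(20907, Rational(7, 18)))) = Add(7559, Mul(-1, Rational(376333, 18))) = Add(7559, Rational(-376333, 18)) = Rational(-240271, 18)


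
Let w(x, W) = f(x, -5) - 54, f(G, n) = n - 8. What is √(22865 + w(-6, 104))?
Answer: √22798 ≈ 150.99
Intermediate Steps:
f(G, n) = -8 + n
w(x, W) = -67 (w(x, W) = (-8 - 5) - 54 = -13 - 54 = -67)
√(22865 + w(-6, 104)) = √(22865 - 67) = √22798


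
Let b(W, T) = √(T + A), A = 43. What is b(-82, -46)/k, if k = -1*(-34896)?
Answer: I*√3/34896 ≈ 4.9635e-5*I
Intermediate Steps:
b(W, T) = √(43 + T) (b(W, T) = √(T + 43) = √(43 + T))
k = 34896
b(-82, -46)/k = √(43 - 46)/34896 = √(-3)*(1/34896) = (I*√3)*(1/34896) = I*√3/34896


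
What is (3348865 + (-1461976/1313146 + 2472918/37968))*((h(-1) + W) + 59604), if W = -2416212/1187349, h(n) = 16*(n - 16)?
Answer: 5834432691931842913374680/29364228777467 ≈ 1.9869e+11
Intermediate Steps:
h(n) = -256 + 16*n (h(n) = 16*(-16 + n) = -256 + 16*n)
W = -805404/395783 (W = -2416212*1/1187349 = -805404/395783 ≈ -2.0350)
(3348865 + (-1461976/1313146 + 2472918/37968))*((h(-1) + W) + 59604) = (3348865 + (-1461976/1313146 + 2472918/37968))*(((-256 + 16*(-1)) - 805404/395783) + 59604) = (3348865 + (-1461976*1/1313146 + 2472918*(1/37968)))*(((-256 - 16) - 805404/395783) + 59604) = (3348865 + (-730988/656573 + 58879/904))*((-272 - 805404/395783) + 59604) = (3348865 + 37997548515/593541992)*(-108458380/395783 + 59604) = (1987730000587595/593541992)*(23481791552/395783) = 5834432691931842913374680/29364228777467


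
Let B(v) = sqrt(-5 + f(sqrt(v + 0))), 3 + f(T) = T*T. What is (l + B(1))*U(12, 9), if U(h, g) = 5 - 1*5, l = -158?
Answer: 0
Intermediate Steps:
f(T) = -3 + T**2 (f(T) = -3 + T*T = -3 + T**2)
U(h, g) = 0 (U(h, g) = 5 - 5 = 0)
B(v) = sqrt(-8 + v) (B(v) = sqrt(-5 + (-3 + (sqrt(v + 0))**2)) = sqrt(-5 + (-3 + (sqrt(v))**2)) = sqrt(-5 + (-3 + v)) = sqrt(-8 + v))
(l + B(1))*U(12, 9) = (-158 + sqrt(-8 + 1))*0 = (-158 + sqrt(-7))*0 = (-158 + I*sqrt(7))*0 = 0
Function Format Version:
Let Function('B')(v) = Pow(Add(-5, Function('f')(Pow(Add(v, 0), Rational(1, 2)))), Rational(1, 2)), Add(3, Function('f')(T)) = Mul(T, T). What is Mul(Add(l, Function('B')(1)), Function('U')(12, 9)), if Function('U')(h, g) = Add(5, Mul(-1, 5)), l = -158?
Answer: 0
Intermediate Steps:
Function('f')(T) = Add(-3, Pow(T, 2)) (Function('f')(T) = Add(-3, Mul(T, T)) = Add(-3, Pow(T, 2)))
Function('U')(h, g) = 0 (Function('U')(h, g) = Add(5, -5) = 0)
Function('B')(v) = Pow(Add(-8, v), Rational(1, 2)) (Function('B')(v) = Pow(Add(-5, Add(-3, Pow(Pow(Add(v, 0), Rational(1, 2)), 2))), Rational(1, 2)) = Pow(Add(-5, Add(-3, Pow(Pow(v, Rational(1, 2)), 2))), Rational(1, 2)) = Pow(Add(-5, Add(-3, v)), Rational(1, 2)) = Pow(Add(-8, v), Rational(1, 2)))
Mul(Add(l, Function('B')(1)), Function('U')(12, 9)) = Mul(Add(-158, Pow(Add(-8, 1), Rational(1, 2))), 0) = Mul(Add(-158, Pow(-7, Rational(1, 2))), 0) = Mul(Add(-158, Mul(I, Pow(7, Rational(1, 2)))), 0) = 0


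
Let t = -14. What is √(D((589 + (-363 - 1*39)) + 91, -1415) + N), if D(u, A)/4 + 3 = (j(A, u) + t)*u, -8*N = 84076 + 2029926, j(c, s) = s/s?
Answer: I*√1114873/2 ≈ 527.94*I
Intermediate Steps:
j(c, s) = 1
N = -1057001/4 (N = -(84076 + 2029926)/8 = -⅛*2114002 = -1057001/4 ≈ -2.6425e+5)
D(u, A) = -12 - 52*u (D(u, A) = -12 + 4*((1 - 14)*u) = -12 + 4*(-13*u) = -12 - 52*u)
√(D((589 + (-363 - 1*39)) + 91, -1415) + N) = √((-12 - 52*((589 + (-363 - 1*39)) + 91)) - 1057001/4) = √((-12 - 52*((589 + (-363 - 39)) + 91)) - 1057001/4) = √((-12 - 52*((589 - 402) + 91)) - 1057001/4) = √((-12 - 52*(187 + 91)) - 1057001/4) = √((-12 - 52*278) - 1057001/4) = √((-12 - 14456) - 1057001/4) = √(-14468 - 1057001/4) = √(-1114873/4) = I*√1114873/2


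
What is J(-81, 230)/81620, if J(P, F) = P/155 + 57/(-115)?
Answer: -33/2645230 ≈ -1.2475e-5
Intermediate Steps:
J(P, F) = -57/115 + P/155 (J(P, F) = P*(1/155) + 57*(-1/115) = P/155 - 57/115 = -57/115 + P/155)
J(-81, 230)/81620 = (-57/115 + (1/155)*(-81))/81620 = (-57/115 - 81/155)*(1/81620) = -726/713*1/81620 = -33/2645230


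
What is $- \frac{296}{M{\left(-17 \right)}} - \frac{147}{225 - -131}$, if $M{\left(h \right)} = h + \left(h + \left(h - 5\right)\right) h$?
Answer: $- \frac{100169}{114988} \approx -0.87113$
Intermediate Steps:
$M{\left(h \right)} = h + h \left(-5 + 2 h\right)$ ($M{\left(h \right)} = h + \left(h + \left(-5 + h\right)\right) h = h + \left(-5 + 2 h\right) h = h + h \left(-5 + 2 h\right)$)
$- \frac{296}{M{\left(-17 \right)}} - \frac{147}{225 - -131} = - \frac{296}{2 \left(-17\right) \left(-2 - 17\right)} - \frac{147}{225 - -131} = - \frac{296}{2 \left(-17\right) \left(-19\right)} - \frac{147}{225 + 131} = - \frac{296}{646} - \frac{147}{356} = \left(-296\right) \frac{1}{646} - \frac{147}{356} = - \frac{148}{323} - \frac{147}{356} = - \frac{100169}{114988}$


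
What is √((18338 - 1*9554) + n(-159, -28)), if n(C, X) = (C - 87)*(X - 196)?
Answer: 44*√33 ≈ 252.76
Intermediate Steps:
n(C, X) = (-196 + X)*(-87 + C) (n(C, X) = (-87 + C)*(-196 + X) = (-196 + X)*(-87 + C))
√((18338 - 1*9554) + n(-159, -28)) = √((18338 - 1*9554) + (17052 - 196*(-159) - 87*(-28) - 159*(-28))) = √((18338 - 9554) + (17052 + 31164 + 2436 + 4452)) = √(8784 + 55104) = √63888 = 44*√33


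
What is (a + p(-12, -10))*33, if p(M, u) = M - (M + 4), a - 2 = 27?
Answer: 825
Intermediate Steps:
a = 29 (a = 2 + 27 = 29)
p(M, u) = -4 (p(M, u) = M - (4 + M) = M + (-4 - M) = -4)
(a + p(-12, -10))*33 = (29 - 4)*33 = 25*33 = 825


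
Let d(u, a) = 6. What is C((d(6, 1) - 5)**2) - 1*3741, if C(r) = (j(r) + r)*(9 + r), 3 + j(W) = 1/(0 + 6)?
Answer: -11278/3 ≈ -3759.3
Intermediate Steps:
j(W) = -17/6 (j(W) = -3 + 1/(0 + 6) = -3 + 1/6 = -17/6)
C(r) = (9 + r)*(-17/6 + r) (C(r) = (-17/6 + r)*(9 + r) = (9 + r)*(-17/6 + r))
C((d(6, 1) - 5)**2) - 1*3741 = (-51/2 + ((6 - 5)**2)**2 + 37*(6 - 5)**2/6) - 1*3741 = (-51/2 + (1**2)**2 + (37/6)*1**2) - 3741 = (-51/2 + 1**2 + (37/6)*1) - 3741 = (-51/2 + 1 + 37/6) - 3741 = -55/3 - 3741 = -11278/3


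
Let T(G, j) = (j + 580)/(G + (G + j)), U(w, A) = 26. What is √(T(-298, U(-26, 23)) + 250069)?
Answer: 3*√250762570/95 ≈ 500.07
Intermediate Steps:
T(G, j) = (580 + j)/(j + 2*G)
√(T(-298, U(-26, 23)) + 250069) = √((580 + 26)/(26 + 2*(-298)) + 250069) = √(606/(26 - 596) + 250069) = √(606/(-570) + 250069) = √(-1/570*606 + 250069) = √(-101/95 + 250069) = √(23756454/95) = 3*√250762570/95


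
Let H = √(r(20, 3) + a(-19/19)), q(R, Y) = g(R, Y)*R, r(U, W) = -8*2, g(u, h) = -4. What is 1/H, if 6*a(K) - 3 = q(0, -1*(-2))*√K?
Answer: -I*√62/31 ≈ -0.254*I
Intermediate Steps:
r(U, W) = -16
q(R, Y) = -4*R
a(K) = ½ (a(K) = ½ + ((-4*0)*√K)/6 = ½ + (0*√K)/6 = ½ + (⅙)*0 = ½ + 0 = ½)
H = I*√62/2 (H = √(-16 + ½) = √(-31/2) = I*√62/2 ≈ 3.937*I)
1/H = 1/(I*√62/2) = -I*√62/31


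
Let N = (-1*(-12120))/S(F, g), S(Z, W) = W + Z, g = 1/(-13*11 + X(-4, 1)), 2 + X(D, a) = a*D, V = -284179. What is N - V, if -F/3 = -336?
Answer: 42682934069/150191 ≈ 2.8419e+5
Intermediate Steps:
F = 1008 (F = -3*(-336) = 1008)
X(D, a) = -2 + D*a (X(D, a) = -2 + a*D = -2 + D*a)
g = -1/149 (g = 1/(-13*11 + (-2 - 4*1)) = 1/(-143 + (-2 - 4)) = 1/(-143 - 6) = 1/(-149) = -1/149 ≈ -0.0067114)
N = 1805880/150191 (N = (-1*(-12120))/(-1/149 + 1008) = 12120/(150191/149) = 12120*(149/150191) = 1805880/150191 ≈ 12.024)
N - V = 1805880/150191 - 1*(-284179) = 1805880/150191 + 284179 = 42682934069/150191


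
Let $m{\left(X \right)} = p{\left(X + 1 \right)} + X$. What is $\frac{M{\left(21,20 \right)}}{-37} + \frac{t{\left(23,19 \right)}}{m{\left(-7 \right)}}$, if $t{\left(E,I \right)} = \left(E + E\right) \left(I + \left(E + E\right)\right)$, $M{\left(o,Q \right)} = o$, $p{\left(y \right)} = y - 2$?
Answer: $- \frac{22189}{111} \approx -199.9$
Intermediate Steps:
$p{\left(y \right)} = -2 + y$
$t{\left(E,I \right)} = 2 E \left(I + 2 E\right)$
$m{\left(X \right)} = -1 + 2 X$ ($m{\left(X \right)} = \left(-2 + \left(X + 1\right)\right) + X = \left(-2 + \left(1 + X\right)\right) + X = \left(-1 + X\right) + X = -1 + 2 X$)
$\frac{M{\left(21,20 \right)}}{-37} + \frac{t{\left(23,19 \right)}}{m{\left(-7 \right)}} = \frac{21}{-37} + \frac{2 \cdot 23 \left(19 + 2 \cdot 23\right)}{-1 + 2 \left(-7\right)} = 21 \left(- \frac{1}{37}\right) + \frac{2 \cdot 23 \left(19 + 46\right)}{-1 - 14} = - \frac{21}{37} + \frac{2 \cdot 23 \cdot 65}{-15} = - \frac{21}{37} + 2990 \left(- \frac{1}{15}\right) = - \frac{21}{37} - \frac{598}{3} = - \frac{22189}{111}$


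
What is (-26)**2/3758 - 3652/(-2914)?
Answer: 3923520/2737703 ≈ 1.4331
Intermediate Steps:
(-26)**2/3758 - 3652/(-2914) = 676*(1/3758) - 3652*(-1/2914) = 338/1879 + 1826/1457 = 3923520/2737703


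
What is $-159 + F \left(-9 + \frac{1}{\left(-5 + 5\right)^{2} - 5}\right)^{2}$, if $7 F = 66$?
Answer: $\frac{111831}{175} \approx 639.03$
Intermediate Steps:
$F = \frac{66}{7}$ ($F = \frac{1}{7} \cdot 66 = \frac{66}{7} \approx 9.4286$)
$-159 + F \left(-9 + \frac{1}{\left(-5 + 5\right)^{2} - 5}\right)^{2} = -159 + \frac{66 \left(-9 + \frac{1}{\left(-5 + 5\right)^{2} - 5}\right)^{2}}{7} = -159 + \frac{66 \left(-9 + \frac{1}{0^{2} - 5}\right)^{2}}{7} = -159 + \frac{66 \left(-9 + \frac{1}{0 - 5}\right)^{2}}{7} = -159 + \frac{66 \left(-9 + \frac{1}{-5}\right)^{2}}{7} = -159 + \frac{66 \left(-9 - \frac{1}{5}\right)^{2}}{7} = -159 + \frac{66 \left(- \frac{46}{5}\right)^{2}}{7} = -159 + \frac{66}{7} \cdot \frac{2116}{25} = -159 + \frac{139656}{175} = \frac{111831}{175}$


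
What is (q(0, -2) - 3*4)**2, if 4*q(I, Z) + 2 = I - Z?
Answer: 144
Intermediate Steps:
q(I, Z) = -1/2 - Z/4 + I/4 (q(I, Z) = -1/2 + (I - Z)/4 = -1/2 + (-Z/4 + I/4) = -1/2 - Z/4 + I/4)
(q(0, -2) - 3*4)**2 = ((-1/2 - 1/4*(-2) + (1/4)*0) - 3*4)**2 = ((-1/2 + 1/2 + 0) - 12)**2 = (0 - 12)**2 = (-12)**2 = 144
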